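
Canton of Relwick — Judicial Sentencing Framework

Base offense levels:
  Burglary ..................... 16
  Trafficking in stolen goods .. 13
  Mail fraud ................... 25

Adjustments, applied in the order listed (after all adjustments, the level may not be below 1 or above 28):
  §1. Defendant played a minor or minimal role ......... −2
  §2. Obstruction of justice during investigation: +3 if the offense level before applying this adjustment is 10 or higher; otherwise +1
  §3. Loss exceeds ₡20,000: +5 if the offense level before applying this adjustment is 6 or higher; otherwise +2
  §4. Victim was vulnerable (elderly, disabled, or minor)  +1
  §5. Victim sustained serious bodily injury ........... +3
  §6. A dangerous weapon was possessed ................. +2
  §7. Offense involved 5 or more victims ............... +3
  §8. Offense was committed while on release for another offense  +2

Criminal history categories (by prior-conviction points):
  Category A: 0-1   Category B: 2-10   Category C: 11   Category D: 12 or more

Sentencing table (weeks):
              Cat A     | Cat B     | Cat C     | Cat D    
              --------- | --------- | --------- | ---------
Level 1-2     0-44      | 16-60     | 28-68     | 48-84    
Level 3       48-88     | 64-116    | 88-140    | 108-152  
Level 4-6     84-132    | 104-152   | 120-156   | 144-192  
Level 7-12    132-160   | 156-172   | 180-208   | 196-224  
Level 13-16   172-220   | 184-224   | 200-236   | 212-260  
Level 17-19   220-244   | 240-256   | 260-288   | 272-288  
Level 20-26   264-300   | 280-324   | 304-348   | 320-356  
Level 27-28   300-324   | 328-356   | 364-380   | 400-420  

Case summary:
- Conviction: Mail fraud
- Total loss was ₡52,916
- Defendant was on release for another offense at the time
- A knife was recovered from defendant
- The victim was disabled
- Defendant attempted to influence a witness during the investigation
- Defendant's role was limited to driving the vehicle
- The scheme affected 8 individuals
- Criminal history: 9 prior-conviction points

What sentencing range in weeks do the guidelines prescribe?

Base offense level for mail fraud: 25.
§1 applies: 25 − 2 = 23.
§2 applies (level before this adjustment is 23 ≥ 10, so +3): 23 + 3 = 26.
§3 applies (level before this adjustment is 26 ≥ 6, so +5): 26 + 5 = 31.
§4 applies: 31 + 1 = 32.
§5 does not apply.
§6 applies: 32 + 2 = 34.
§7 applies: 34 + 3 = 37.
§8 applies: 37 + 2 = 39.
Level 39 exceeds the maximum of 28; capped at 28.
Final offense level: 28.
Criminal history: 9 prior points → Category B (2-10).
Level 28 falls in the 27-28 band.
Grid: Level 27-28 × Category B = 328-356 weeks.

328-356 weeks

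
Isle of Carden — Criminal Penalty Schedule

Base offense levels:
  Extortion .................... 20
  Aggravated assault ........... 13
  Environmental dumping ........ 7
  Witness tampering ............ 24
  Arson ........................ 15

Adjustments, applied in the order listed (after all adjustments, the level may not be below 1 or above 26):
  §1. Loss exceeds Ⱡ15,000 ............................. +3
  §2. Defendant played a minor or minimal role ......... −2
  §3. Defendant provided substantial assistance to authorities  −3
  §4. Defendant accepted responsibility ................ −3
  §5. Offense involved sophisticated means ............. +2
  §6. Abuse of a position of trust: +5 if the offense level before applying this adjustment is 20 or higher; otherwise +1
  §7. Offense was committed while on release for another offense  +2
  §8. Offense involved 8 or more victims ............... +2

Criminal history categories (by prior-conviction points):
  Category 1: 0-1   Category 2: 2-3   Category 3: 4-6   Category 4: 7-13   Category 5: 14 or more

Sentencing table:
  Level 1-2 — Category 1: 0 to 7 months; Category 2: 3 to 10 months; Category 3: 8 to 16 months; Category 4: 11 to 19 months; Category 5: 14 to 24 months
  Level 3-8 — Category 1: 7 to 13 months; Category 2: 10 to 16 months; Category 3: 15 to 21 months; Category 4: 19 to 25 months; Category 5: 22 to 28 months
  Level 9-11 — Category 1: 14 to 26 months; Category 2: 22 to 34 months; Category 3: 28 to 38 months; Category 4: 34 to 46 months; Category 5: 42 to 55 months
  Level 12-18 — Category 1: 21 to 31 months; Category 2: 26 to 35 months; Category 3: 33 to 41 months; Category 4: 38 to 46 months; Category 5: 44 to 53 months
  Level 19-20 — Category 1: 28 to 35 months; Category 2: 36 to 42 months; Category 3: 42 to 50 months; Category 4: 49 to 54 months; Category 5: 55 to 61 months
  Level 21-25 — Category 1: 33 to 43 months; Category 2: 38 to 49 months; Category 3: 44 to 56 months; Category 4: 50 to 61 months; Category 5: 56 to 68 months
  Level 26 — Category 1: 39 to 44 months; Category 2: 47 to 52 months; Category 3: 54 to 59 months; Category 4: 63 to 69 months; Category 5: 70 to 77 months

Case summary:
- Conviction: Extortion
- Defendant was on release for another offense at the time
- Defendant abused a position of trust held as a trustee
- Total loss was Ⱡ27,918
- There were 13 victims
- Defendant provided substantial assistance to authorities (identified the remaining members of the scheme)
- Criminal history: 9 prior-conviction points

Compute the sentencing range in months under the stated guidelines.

Base offense level for extortion: 20.
§1 applies: 20 + 3 = 23.
§2 does not apply.
§3 applies: 23 − 3 = 20.
§4 does not apply.
§5 does not apply.
§6 applies (level before this adjustment is 20 ≥ 20, so +5): 20 + 5 = 25.
§7 applies: 25 + 2 = 27.
§8 applies: 27 + 2 = 29.
Level 29 exceeds the maximum of 26; capped at 26.
Final offense level: 26.
Criminal history: 9 prior points → Category 4 (7-13).
Level 26 falls in the 26 band.
Grid: Level 26 × Category 4 = 63-69 months.

63-69 months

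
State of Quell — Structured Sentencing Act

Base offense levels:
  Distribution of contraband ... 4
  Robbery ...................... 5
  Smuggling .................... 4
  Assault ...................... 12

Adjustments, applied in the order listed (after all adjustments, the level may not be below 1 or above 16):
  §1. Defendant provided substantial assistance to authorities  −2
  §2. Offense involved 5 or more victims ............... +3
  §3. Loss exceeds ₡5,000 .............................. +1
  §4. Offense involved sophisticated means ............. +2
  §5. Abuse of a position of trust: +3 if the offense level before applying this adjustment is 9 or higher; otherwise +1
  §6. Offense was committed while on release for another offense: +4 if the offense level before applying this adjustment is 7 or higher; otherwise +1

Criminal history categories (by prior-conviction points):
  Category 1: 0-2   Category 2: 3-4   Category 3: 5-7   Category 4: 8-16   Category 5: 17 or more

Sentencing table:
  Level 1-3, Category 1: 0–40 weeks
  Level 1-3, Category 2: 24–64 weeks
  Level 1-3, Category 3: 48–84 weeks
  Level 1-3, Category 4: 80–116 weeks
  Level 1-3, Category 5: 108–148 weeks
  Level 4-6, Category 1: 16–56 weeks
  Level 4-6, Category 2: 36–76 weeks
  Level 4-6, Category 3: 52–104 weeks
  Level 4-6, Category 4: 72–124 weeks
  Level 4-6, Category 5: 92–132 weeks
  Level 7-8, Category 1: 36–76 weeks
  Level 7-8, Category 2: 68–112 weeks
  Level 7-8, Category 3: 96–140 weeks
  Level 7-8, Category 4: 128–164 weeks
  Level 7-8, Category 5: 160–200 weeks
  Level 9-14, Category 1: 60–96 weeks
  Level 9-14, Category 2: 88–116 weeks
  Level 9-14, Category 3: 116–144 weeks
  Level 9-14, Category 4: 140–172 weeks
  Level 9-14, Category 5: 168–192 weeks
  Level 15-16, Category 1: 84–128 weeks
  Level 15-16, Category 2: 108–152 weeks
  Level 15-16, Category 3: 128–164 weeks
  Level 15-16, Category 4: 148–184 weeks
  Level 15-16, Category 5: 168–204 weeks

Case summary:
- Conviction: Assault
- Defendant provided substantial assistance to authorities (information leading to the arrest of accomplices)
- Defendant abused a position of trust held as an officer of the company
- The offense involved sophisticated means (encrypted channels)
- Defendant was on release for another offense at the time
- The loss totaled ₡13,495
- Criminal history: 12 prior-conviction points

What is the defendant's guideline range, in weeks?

148-184 weeks

Base offense level for assault: 12.
§1 applies: 12 − 2 = 10.
§2 does not apply.
§3 applies: 10 + 1 = 11.
§4 applies: 11 + 2 = 13.
§5 applies (level before this adjustment is 13 ≥ 9, so +3): 13 + 3 = 16.
§6 applies (level before this adjustment is 16 ≥ 7, so +4): 16 + 4 = 20.
Level 20 exceeds the maximum of 16; capped at 16.
Final offense level: 16.
Criminal history: 12 prior points → Category 4 (8-16).
Level 16 falls in the 15-16 band.
Grid: Level 15-16 × Category 4 = 148-184 weeks.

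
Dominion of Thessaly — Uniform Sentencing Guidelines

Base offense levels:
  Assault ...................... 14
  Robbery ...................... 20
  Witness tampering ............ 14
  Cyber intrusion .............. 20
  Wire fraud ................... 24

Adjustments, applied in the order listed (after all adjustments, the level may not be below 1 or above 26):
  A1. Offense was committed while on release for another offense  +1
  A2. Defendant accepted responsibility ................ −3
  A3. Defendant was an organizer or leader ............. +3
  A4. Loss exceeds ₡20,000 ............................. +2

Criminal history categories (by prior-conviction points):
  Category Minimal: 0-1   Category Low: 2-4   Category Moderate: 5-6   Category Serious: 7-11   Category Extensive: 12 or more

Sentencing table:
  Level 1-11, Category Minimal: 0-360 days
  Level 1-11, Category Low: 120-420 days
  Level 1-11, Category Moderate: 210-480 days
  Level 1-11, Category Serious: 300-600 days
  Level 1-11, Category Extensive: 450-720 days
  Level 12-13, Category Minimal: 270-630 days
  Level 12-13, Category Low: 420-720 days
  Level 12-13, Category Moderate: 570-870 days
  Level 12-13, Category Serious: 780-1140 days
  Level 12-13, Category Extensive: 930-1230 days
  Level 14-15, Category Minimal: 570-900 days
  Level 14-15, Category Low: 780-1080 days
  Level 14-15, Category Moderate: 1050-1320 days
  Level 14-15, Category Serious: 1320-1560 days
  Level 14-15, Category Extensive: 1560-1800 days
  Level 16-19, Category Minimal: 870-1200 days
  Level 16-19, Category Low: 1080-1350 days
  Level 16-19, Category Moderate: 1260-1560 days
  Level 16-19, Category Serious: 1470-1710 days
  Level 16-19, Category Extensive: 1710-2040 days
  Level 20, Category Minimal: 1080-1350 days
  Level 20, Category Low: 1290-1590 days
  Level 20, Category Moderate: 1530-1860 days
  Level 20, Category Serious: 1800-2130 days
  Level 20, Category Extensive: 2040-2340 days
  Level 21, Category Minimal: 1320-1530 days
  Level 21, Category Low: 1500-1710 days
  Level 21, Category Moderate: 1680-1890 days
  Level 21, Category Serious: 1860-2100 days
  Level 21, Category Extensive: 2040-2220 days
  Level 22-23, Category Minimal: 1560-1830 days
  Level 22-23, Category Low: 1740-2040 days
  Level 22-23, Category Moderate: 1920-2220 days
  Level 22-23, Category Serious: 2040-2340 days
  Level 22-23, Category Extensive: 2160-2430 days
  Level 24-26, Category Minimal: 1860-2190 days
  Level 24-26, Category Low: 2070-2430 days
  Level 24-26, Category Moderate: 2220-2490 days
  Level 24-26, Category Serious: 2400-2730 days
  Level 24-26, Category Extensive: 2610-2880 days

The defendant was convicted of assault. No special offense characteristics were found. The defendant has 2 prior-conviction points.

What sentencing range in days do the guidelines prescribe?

Base offense level for assault: 14.
Final offense level: 14.
Criminal history: 2 prior points → Category Low (2-4).
Level 14 falls in the 14-15 band.
Grid: Level 14-15 × Category Low = 780-1080 days.

780-1080 days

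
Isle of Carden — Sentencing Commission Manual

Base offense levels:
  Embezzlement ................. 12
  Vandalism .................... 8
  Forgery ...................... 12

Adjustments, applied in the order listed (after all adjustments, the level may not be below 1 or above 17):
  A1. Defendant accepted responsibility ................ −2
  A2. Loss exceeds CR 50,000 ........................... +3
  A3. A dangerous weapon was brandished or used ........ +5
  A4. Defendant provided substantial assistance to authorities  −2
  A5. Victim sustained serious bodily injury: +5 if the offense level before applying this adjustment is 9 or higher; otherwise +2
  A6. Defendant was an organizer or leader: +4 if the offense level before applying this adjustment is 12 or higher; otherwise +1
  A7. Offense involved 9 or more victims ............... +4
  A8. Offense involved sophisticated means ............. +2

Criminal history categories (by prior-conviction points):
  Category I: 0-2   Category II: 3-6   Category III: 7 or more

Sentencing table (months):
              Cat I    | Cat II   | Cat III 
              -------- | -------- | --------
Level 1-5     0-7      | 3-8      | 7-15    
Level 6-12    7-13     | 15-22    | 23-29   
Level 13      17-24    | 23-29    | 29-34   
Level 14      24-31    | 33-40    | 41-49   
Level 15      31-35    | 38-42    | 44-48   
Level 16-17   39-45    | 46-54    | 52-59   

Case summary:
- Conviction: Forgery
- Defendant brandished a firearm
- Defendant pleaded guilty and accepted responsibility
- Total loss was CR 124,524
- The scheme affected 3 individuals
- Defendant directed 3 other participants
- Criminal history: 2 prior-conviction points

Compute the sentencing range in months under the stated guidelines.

Base offense level for forgery: 12.
A1 applies: 12 − 2 = 10.
A2 applies: 10 + 3 = 13.
A3 applies: 13 + 5 = 18.
A4 does not apply.
A6 applies (level before this adjustment is 18 ≥ 12, so +4): 18 + 4 = 22.
A7 does not apply.
A8 does not apply.
Level 22 exceeds the maximum of 17; capped at 17.
Final offense level: 17.
Criminal history: 2 prior points → Category I (0-2).
Level 17 falls in the 16-17 band.
Grid: Level 16-17 × Category I = 39-45 months.

39-45 months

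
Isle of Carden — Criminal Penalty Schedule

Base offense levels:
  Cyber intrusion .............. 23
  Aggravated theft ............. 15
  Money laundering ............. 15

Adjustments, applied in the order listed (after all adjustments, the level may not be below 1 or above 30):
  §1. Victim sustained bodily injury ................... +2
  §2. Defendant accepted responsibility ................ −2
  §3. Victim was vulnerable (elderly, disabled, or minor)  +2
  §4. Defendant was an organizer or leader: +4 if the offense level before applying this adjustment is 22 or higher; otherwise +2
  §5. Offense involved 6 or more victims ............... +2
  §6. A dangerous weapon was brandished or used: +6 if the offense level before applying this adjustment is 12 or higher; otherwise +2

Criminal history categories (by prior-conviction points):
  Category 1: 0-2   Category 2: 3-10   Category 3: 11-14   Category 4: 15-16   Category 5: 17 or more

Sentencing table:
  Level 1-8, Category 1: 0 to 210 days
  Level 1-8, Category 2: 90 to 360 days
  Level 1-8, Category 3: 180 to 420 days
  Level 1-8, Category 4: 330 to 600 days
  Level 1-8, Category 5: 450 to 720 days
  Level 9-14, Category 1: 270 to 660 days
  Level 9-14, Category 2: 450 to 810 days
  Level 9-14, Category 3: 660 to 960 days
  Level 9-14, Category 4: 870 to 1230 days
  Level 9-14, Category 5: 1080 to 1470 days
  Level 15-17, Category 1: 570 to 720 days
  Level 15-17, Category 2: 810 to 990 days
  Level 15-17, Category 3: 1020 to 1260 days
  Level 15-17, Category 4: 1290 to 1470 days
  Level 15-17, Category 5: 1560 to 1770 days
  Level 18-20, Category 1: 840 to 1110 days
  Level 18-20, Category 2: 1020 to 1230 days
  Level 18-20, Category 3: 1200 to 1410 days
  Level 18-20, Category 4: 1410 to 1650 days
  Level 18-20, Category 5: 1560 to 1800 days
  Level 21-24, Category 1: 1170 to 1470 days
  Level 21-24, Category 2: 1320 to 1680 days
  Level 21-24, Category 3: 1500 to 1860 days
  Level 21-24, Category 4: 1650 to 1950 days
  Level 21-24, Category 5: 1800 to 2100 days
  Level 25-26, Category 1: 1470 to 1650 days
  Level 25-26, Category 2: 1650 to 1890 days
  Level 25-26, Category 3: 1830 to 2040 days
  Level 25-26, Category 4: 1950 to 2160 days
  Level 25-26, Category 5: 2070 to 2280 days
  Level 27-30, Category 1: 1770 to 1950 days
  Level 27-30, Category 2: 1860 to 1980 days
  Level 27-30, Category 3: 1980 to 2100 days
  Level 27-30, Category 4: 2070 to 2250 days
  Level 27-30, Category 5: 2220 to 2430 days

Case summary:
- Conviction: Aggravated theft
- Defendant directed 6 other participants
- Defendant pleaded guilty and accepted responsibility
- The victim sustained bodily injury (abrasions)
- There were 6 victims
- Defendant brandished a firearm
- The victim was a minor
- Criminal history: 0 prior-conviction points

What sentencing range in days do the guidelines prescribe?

1770-1950 days

Base offense level for aggravated theft: 15.
§1 applies: 15 + 2 = 17.
§2 applies: 17 − 2 = 15.
§3 applies: 15 + 2 = 17.
§4 applies (level before this adjustment is 17 < 22, so +2): 17 + 2 = 19.
§5 applies: 19 + 2 = 21.
§6 applies (level before this adjustment is 21 ≥ 12, so +6): 21 + 6 = 27.
Final offense level: 27.
Criminal history: 0 prior points → Category 1 (0-2).
Level 27 falls in the 27-30 band.
Grid: Level 27-30 × Category 1 = 1770-1950 days.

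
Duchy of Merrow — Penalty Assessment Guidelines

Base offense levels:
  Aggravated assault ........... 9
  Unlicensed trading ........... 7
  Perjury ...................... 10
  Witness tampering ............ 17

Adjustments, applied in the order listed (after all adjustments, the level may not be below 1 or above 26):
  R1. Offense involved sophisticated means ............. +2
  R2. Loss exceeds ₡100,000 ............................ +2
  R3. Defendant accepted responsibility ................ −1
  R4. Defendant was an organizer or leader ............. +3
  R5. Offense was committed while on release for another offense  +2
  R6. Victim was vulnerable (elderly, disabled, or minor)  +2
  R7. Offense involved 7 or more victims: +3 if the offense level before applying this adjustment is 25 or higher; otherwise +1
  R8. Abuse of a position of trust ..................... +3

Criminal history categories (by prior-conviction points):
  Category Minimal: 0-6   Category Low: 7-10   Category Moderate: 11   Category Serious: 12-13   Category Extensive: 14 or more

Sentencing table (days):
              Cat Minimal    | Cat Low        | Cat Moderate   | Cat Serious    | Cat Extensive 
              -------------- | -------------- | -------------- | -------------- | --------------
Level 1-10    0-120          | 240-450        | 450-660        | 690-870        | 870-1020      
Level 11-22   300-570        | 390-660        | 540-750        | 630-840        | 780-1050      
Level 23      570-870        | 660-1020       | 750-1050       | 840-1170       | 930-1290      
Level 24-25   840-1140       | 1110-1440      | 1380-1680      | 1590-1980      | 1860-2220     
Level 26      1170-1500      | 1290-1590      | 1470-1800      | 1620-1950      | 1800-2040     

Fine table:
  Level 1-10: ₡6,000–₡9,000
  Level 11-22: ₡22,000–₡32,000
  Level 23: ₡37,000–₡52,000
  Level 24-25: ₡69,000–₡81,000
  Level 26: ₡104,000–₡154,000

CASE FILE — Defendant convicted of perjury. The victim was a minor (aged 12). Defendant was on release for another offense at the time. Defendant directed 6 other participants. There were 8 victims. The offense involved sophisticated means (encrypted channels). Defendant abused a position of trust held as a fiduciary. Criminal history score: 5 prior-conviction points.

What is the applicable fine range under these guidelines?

₡37,000–₡52,000

Base offense level for perjury: 10.
R1 applies: 10 + 2 = 12.
R3 does not apply.
R4 applies: 12 + 3 = 15.
R5 applies: 15 + 2 = 17.
R6 applies: 17 + 2 = 19.
R7 applies (level before this adjustment is 19 < 25, so +1): 19 + 1 = 20.
R8 applies: 20 + 3 = 23.
Final offense level: 23.
Level 23 falls in the 23 band.
Fine table: Level 23 → ₡37,000–₡52,000.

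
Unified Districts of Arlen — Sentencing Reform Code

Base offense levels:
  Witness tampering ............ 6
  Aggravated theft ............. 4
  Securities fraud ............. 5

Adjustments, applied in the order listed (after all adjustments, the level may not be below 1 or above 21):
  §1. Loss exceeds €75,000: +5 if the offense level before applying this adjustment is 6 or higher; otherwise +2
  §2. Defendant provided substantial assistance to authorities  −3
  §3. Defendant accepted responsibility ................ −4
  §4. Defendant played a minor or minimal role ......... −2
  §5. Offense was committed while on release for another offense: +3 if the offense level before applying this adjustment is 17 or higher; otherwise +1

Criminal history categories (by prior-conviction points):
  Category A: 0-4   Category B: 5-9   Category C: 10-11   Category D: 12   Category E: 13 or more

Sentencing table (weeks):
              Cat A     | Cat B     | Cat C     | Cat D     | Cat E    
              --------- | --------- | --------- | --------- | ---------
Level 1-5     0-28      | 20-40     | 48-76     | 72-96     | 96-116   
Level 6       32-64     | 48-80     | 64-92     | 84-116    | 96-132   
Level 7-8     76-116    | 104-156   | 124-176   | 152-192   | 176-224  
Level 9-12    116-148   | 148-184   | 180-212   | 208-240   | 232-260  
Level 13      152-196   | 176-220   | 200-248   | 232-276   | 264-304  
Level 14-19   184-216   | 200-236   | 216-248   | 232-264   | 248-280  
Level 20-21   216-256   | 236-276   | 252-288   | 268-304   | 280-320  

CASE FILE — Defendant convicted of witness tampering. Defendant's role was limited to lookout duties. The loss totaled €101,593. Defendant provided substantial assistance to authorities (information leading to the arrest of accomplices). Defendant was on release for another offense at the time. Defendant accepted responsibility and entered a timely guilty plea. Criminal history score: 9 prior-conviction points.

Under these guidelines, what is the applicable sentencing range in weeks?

Base offense level for witness tampering: 6.
§1 applies (level before this adjustment is 6 ≥ 6, so +5): 6 + 5 = 11.
§2 applies: 11 − 3 = 8.
§3 applies: 8 − 4 = 4.
§4 applies: 4 − 2 = 2.
§5 applies (level before this adjustment is 2 < 17, so +1): 2 + 1 = 3.
Final offense level: 3.
Criminal history: 9 prior points → Category B (5-9).
Level 3 falls in the 1-5 band.
Grid: Level 1-5 × Category B = 20-40 weeks.

20-40 weeks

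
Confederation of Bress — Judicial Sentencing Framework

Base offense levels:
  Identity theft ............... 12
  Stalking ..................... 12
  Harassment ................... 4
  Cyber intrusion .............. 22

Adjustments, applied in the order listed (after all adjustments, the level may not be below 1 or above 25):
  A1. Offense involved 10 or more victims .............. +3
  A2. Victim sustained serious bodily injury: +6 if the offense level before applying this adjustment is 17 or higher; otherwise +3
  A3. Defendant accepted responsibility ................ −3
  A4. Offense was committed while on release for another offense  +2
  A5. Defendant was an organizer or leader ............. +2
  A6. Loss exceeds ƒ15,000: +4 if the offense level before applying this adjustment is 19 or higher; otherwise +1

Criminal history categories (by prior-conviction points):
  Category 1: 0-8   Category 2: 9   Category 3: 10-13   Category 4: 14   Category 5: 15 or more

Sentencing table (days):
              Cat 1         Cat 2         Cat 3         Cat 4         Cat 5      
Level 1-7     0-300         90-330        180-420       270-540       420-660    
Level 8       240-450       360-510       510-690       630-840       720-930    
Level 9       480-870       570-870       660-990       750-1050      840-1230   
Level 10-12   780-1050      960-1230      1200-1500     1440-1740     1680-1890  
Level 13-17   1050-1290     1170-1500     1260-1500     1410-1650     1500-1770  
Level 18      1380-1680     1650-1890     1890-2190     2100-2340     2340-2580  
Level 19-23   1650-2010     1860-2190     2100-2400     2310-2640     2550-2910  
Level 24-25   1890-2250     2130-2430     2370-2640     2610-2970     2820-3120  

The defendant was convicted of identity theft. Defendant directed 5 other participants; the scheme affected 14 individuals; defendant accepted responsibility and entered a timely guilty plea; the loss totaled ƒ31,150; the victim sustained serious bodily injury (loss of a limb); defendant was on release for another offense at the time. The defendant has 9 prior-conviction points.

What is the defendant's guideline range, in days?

1860-2190 days

Base offense level for identity theft: 12.
A1 applies: 12 + 3 = 15.
A2 applies (level before this adjustment is 15 < 17, so +3): 15 + 3 = 18.
A3 applies: 18 − 3 = 15.
A4 applies: 15 + 2 = 17.
A5 applies: 17 + 2 = 19.
A6 applies (level before this adjustment is 19 ≥ 19, so +4): 19 + 4 = 23.
Final offense level: 23.
Criminal history: 9 prior points → Category 2 (9).
Level 23 falls in the 19-23 band.
Grid: Level 19-23 × Category 2 = 1860-2190 days.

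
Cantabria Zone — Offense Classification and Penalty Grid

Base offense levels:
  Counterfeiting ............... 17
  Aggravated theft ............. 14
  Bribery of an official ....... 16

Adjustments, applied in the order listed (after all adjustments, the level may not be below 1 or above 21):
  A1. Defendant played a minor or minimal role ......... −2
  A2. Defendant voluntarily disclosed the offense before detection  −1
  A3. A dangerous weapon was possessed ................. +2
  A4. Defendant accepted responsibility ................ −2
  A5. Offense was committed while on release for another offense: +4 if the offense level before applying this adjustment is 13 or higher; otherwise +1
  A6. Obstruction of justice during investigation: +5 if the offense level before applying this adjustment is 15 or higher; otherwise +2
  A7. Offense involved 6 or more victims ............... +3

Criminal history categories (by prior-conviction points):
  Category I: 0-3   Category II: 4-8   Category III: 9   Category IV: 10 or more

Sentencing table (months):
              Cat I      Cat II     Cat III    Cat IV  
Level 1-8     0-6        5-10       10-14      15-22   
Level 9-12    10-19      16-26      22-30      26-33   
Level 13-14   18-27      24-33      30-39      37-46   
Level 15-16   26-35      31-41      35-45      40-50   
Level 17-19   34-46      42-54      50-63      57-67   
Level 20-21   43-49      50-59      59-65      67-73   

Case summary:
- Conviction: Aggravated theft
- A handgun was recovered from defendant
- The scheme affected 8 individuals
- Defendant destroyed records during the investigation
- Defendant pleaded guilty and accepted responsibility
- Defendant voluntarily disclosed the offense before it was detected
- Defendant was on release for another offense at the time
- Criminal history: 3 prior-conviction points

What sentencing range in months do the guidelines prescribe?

43-49 months

Base offense level for aggravated theft: 14.
A2 applies: 14 − 1 = 13.
A3 applies: 13 + 2 = 15.
A4 applies: 15 − 2 = 13.
A5 applies (level before this adjustment is 13 ≥ 13, so +4): 13 + 4 = 17.
A6 applies (level before this adjustment is 17 ≥ 15, so +5): 17 + 5 = 22.
A7 applies: 22 + 3 = 25.
Level 25 exceeds the maximum of 21; capped at 21.
Final offense level: 21.
Criminal history: 3 prior points → Category I (0-3).
Level 21 falls in the 20-21 band.
Grid: Level 20-21 × Category I = 43-49 months.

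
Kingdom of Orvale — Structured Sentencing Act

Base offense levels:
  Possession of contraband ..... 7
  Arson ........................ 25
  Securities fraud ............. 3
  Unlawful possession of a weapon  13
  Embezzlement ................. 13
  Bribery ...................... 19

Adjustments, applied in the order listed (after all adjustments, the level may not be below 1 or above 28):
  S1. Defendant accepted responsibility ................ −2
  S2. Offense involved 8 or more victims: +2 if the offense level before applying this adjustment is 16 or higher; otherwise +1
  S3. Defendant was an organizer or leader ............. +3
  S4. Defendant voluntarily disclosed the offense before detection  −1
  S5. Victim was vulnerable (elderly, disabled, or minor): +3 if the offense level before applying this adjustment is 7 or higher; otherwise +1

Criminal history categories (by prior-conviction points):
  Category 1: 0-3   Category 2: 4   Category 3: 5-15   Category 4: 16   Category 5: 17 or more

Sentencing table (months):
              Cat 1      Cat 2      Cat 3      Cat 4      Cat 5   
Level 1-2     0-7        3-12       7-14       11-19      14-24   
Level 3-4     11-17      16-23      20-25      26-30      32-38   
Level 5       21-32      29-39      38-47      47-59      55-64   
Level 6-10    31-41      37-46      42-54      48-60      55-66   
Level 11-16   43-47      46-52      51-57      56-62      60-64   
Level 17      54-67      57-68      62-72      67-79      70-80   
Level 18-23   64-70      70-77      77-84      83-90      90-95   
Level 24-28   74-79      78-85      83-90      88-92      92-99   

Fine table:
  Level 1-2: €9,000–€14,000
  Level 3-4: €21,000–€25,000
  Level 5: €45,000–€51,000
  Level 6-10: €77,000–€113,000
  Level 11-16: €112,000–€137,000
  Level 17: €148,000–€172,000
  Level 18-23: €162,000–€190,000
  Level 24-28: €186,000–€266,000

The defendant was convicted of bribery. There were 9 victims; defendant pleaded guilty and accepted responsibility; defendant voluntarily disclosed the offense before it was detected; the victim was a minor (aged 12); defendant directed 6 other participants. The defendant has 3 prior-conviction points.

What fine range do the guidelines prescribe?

€186,000–€266,000

Base offense level for bribery: 19.
S1 applies: 19 − 2 = 17.
S2 applies (level before this adjustment is 17 ≥ 16, so +2): 17 + 2 = 19.
S3 applies: 19 + 3 = 22.
S4 applies: 22 − 1 = 21.
S5 applies (level before this adjustment is 21 ≥ 7, so +3): 21 + 3 = 24.
Final offense level: 24.
Level 24 falls in the 24-28 band.
Fine table: Level 24-28 → €186,000–€266,000.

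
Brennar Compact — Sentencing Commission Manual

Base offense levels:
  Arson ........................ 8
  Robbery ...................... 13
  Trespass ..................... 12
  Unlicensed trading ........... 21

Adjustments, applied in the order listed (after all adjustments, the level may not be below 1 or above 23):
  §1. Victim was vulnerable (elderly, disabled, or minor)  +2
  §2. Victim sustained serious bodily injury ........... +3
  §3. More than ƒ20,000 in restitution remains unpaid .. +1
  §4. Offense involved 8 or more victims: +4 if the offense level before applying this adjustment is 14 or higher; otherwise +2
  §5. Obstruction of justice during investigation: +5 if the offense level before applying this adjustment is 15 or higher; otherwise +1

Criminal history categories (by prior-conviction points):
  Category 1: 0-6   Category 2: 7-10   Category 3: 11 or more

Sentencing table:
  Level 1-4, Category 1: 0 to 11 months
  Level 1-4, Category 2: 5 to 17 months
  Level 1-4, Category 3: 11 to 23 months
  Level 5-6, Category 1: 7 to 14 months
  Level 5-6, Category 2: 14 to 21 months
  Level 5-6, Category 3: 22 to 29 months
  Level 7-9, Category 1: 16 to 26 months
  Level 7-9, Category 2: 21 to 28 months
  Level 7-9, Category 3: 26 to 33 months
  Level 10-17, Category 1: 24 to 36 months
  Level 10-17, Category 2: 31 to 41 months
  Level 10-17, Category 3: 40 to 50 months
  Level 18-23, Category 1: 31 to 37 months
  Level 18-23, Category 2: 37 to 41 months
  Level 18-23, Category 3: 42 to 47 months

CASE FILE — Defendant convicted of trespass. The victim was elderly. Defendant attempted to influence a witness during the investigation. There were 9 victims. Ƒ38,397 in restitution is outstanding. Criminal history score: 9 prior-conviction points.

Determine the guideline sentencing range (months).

Base offense level for trespass: 12.
§1 applies: 12 + 2 = 14.
§2 does not apply.
§3 applies: 14 + 1 = 15.
§4 applies (level before this adjustment is 15 ≥ 14, so +4): 15 + 4 = 19.
§5 applies (level before this adjustment is 19 ≥ 15, so +5): 19 + 5 = 24.
Level 24 exceeds the maximum of 23; capped at 23.
Final offense level: 23.
Criminal history: 9 prior points → Category 2 (7-10).
Level 23 falls in the 18-23 band.
Grid: Level 18-23 × Category 2 = 37-41 months.

37-41 months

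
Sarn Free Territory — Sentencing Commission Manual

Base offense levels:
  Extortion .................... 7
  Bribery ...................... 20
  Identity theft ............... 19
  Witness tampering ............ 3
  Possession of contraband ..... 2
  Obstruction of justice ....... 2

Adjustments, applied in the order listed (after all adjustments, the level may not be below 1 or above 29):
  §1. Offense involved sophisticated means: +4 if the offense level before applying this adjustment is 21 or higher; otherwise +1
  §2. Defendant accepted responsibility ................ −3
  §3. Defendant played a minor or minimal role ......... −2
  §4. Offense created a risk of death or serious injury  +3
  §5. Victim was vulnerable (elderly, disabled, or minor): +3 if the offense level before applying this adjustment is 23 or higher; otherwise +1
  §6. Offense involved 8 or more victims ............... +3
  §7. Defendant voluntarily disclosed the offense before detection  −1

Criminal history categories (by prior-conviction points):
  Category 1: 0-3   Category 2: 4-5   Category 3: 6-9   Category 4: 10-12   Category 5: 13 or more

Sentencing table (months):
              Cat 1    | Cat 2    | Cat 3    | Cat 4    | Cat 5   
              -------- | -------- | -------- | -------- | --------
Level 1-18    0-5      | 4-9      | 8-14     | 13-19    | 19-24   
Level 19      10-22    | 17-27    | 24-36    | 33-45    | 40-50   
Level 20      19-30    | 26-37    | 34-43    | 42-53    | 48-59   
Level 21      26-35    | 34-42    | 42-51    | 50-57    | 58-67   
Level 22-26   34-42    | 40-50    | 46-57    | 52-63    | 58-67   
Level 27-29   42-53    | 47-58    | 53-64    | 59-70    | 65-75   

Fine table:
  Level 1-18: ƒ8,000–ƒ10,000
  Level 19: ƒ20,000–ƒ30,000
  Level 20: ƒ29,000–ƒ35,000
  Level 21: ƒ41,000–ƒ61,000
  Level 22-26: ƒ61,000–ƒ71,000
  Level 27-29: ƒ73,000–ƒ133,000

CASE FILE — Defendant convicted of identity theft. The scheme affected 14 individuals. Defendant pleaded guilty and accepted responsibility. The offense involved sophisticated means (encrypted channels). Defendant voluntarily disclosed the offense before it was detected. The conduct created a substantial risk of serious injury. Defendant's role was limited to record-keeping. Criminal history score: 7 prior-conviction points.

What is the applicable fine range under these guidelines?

Base offense level for identity theft: 19.
§1 applies (level before this adjustment is 19 < 21, so +1): 19 + 1 = 20.
§2 applies: 20 − 3 = 17.
§3 applies: 17 − 2 = 15.
§4 applies: 15 + 3 = 18.
§6 applies: 18 + 3 = 21.
§7 applies: 21 − 1 = 20.
Final offense level: 20.
Level 20 falls in the 20 band.
Fine table: Level 20 → ƒ29,000–ƒ35,000.

ƒ29,000–ƒ35,000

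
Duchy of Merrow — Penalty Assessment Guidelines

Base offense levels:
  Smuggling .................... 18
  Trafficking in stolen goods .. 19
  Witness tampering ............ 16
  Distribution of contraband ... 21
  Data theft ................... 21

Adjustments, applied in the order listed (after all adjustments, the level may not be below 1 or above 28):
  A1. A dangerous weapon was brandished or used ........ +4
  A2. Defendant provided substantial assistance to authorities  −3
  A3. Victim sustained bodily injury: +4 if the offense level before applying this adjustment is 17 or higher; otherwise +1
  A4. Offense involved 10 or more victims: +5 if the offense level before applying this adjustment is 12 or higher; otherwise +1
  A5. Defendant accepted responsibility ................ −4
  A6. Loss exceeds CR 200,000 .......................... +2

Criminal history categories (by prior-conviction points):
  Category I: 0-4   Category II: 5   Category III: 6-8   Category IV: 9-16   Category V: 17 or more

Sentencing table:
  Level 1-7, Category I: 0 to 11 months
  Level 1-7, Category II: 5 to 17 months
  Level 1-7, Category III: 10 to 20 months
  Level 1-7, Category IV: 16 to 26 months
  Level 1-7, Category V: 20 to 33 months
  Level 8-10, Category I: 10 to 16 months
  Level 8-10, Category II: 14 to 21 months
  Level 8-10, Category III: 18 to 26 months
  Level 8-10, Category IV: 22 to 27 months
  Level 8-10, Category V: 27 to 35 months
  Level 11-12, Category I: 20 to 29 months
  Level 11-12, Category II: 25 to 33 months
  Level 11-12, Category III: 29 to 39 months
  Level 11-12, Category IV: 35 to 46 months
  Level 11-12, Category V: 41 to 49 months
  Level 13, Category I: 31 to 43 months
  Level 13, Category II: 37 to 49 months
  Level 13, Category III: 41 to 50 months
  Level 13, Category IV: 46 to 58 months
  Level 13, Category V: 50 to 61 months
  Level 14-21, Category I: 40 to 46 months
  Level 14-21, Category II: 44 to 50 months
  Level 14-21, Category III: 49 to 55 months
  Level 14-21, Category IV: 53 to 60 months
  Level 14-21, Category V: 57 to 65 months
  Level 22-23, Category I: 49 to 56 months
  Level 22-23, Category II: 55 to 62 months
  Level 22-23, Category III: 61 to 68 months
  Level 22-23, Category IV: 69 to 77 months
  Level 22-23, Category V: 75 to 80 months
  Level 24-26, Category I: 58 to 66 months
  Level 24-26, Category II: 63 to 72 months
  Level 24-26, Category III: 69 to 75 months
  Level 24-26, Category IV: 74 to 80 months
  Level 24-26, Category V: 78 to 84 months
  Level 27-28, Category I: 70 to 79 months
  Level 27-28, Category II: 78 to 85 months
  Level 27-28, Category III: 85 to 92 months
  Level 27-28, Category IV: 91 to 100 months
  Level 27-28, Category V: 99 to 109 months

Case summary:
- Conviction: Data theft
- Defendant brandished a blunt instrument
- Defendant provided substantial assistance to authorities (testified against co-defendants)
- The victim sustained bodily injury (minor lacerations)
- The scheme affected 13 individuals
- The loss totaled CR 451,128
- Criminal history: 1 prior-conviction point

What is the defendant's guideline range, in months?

Base offense level for data theft: 21.
A1 applies: 21 + 4 = 25.
A2 applies: 25 − 3 = 22.
A3 applies (level before this adjustment is 22 ≥ 17, so +4): 22 + 4 = 26.
A4 applies (level before this adjustment is 26 ≥ 12, so +5): 26 + 5 = 31.
A6 applies: 31 + 2 = 33.
Level 33 exceeds the maximum of 28; capped at 28.
Final offense level: 28.
Criminal history: 1 prior point → Category I (0-4).
Level 28 falls in the 27-28 band.
Grid: Level 27-28 × Category I = 70-79 months.

70-79 months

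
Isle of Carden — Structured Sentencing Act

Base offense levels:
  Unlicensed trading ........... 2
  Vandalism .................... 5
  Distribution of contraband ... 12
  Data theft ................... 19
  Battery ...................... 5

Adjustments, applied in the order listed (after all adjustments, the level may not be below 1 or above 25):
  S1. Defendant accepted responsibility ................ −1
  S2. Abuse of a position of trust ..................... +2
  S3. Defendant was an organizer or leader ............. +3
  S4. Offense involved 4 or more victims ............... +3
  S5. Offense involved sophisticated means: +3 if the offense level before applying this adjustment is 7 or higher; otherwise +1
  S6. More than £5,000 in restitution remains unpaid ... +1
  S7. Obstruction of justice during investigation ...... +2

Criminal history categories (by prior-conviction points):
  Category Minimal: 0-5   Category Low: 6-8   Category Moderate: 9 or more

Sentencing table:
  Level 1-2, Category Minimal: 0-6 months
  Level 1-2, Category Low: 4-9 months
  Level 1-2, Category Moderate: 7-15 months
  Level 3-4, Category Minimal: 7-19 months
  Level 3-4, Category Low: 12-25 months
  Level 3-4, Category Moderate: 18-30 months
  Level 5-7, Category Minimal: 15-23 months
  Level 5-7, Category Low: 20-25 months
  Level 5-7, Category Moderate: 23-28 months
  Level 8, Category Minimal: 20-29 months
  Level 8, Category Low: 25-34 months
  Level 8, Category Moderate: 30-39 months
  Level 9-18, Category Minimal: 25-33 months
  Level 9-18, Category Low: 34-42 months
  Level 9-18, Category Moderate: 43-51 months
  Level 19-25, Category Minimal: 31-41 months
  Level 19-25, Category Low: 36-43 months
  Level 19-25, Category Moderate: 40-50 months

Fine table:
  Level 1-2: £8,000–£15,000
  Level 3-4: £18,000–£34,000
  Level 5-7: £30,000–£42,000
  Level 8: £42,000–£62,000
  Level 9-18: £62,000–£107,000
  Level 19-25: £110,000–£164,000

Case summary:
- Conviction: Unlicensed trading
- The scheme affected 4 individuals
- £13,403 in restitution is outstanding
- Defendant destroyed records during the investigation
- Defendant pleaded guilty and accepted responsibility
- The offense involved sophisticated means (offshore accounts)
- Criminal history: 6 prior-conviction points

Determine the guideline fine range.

£42,000–£62,000

Base offense level for unlicensed trading: 2.
S1 applies: 2 − 1 = 1.
S2 does not apply.
S4 applies: 1 + 3 = 4.
S5 applies (level before this adjustment is 4 < 7, so +1): 4 + 1 = 5.
S6 applies: 5 + 1 = 6.
S7 applies: 6 + 2 = 8.
Final offense level: 8.
Level 8 falls in the 8 band.
Fine table: Level 8 → £42,000–£62,000.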